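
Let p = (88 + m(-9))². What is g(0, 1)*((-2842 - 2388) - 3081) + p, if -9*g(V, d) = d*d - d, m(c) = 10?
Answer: 9604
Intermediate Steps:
g(V, d) = -d²/9 + d/9 (g(V, d) = -(d*d - d)/9 = -(d² - d)/9 = -d²/9 + d/9)
p = 9604 (p = (88 + 10)² = 98² = 9604)
g(0, 1)*((-2842 - 2388) - 3081) + p = ((⅑)*1*(1 - 1*1))*((-2842 - 2388) - 3081) + 9604 = ((⅑)*1*(1 - 1))*(-5230 - 3081) + 9604 = ((⅑)*1*0)*(-8311) + 9604 = 0*(-8311) + 9604 = 0 + 9604 = 9604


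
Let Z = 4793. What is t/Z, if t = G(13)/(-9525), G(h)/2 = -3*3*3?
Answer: 18/15217775 ≈ 1.1828e-6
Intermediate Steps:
G(h) = -54 (G(h) = 2*(-3*3*3) = 2*(-9*3) = 2*(-27) = -54)
t = 18/3175 (t = -54/(-9525) = -54*(-1/9525) = 18/3175 ≈ 0.0056693)
t/Z = (18/3175)/4793 = (18/3175)*(1/4793) = 18/15217775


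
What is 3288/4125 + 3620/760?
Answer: 290523/52250 ≈ 5.5602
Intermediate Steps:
3288/4125 + 3620/760 = 3288*(1/4125) + 3620*(1/760) = 1096/1375 + 181/38 = 290523/52250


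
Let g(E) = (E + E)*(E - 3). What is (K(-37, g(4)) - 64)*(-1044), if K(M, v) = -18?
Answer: 85608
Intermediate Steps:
g(E) = 2*E*(-3 + E) (g(E) = (2*E)*(-3 + E) = 2*E*(-3 + E))
(K(-37, g(4)) - 64)*(-1044) = (-18 - 64)*(-1044) = -82*(-1044) = 85608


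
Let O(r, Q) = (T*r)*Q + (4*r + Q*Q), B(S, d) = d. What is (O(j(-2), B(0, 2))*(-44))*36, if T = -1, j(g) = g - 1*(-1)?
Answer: -3168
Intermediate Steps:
j(g) = 1 + g (j(g) = g + 1 = 1 + g)
O(r, Q) = Q² + 4*r - Q*r (O(r, Q) = (-r)*Q + (4*r + Q*Q) = -Q*r + (4*r + Q²) = -Q*r + (Q² + 4*r) = Q² + 4*r - Q*r)
(O(j(-2), B(0, 2))*(-44))*36 = ((2² + 4*(1 - 2) - 1*2*(1 - 2))*(-44))*36 = ((4 + 4*(-1) - 1*2*(-1))*(-44))*36 = ((4 - 4 + 2)*(-44))*36 = (2*(-44))*36 = -88*36 = -3168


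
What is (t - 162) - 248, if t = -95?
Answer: -505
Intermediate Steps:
(t - 162) - 248 = (-95 - 162) - 248 = -257 - 248 = -505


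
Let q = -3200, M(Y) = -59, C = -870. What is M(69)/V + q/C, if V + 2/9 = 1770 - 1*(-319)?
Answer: 5969483/1635513 ≈ 3.6499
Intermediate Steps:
V = 18799/9 (V = -2/9 + (1770 - 1*(-319)) = -2/9 + (1770 + 319) = -2/9 + 2089 = 18799/9 ≈ 2088.8)
M(69)/V + q/C = -59/18799/9 - 3200/(-870) = -59*9/18799 - 3200*(-1/870) = -531/18799 + 320/87 = 5969483/1635513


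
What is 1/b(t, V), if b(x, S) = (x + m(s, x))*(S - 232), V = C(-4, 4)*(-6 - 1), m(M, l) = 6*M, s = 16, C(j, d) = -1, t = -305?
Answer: 1/47025 ≈ 2.1265e-5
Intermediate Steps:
V = 7 (V = -(-6 - 1) = -1*(-7) = 7)
b(x, S) = (-232 + S)*(96 + x) (b(x, S) = (x + 6*16)*(S - 232) = (x + 96)*(-232 + S) = (96 + x)*(-232 + S) = (-232 + S)*(96 + x))
1/b(t, V) = 1/(-22272 - 232*(-305) + 96*7 + 7*(-305)) = 1/(-22272 + 70760 + 672 - 2135) = 1/47025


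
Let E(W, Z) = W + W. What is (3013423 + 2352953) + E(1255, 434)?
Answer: 5368886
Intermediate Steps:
E(W, Z) = 2*W
(3013423 + 2352953) + E(1255, 434) = (3013423 + 2352953) + 2*1255 = 5366376 + 2510 = 5368886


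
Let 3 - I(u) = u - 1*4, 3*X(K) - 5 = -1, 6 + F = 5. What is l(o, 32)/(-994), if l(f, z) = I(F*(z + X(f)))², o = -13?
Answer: -14641/8946 ≈ -1.6366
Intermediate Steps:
F = -1 (F = -6 + 5 = -1)
X(K) = 4/3 (X(K) = 5/3 + (⅓)*(-1) = 5/3 - ⅓ = 4/3)
I(u) = 7 - u (I(u) = 3 - (u - 1*4) = 3 - (u - 4) = 3 - (-4 + u) = 3 + (4 - u) = 7 - u)
l(f, z) = (25/3 + z)² (l(f, z) = (7 - (-1)*(z + 4/3))² = (7 - (-1)*(4/3 + z))² = (7 - (-4/3 - z))² = (7 + (4/3 + z))² = (25/3 + z)²)
l(o, 32)/(-994) = ((25 + 3*32)²/9)/(-994) = ((25 + 96)²/9)*(-1/994) = ((⅑)*121²)*(-1/994) = ((⅑)*14641)*(-1/994) = (14641/9)*(-1/994) = -14641/8946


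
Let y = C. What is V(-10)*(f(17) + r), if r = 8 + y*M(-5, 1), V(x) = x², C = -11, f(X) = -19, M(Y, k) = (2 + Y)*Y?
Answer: -17600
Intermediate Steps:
M(Y, k) = Y*(2 + Y)
y = -11
r = -157 (r = 8 - (-55)*(2 - 5) = 8 - (-55)*(-3) = 8 - 11*15 = 8 - 165 = -157)
V(-10)*(f(17) + r) = (-10)²*(-19 - 157) = 100*(-176) = -17600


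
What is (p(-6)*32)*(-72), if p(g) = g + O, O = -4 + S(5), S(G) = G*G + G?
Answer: -46080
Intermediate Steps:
S(G) = G + G² (S(G) = G² + G = G + G²)
O = 26 (O = -4 + 5*(1 + 5) = -4 + 5*6 = -4 + 30 = 26)
p(g) = 26 + g (p(g) = g + 26 = 26 + g)
(p(-6)*32)*(-72) = ((26 - 6)*32)*(-72) = (20*32)*(-72) = 640*(-72) = -46080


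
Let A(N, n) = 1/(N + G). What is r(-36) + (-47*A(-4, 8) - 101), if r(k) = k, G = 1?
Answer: -364/3 ≈ -121.33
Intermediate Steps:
A(N, n) = 1/(1 + N) (A(N, n) = 1/(N + 1) = 1/(1 + N))
r(-36) + (-47*A(-4, 8) - 101) = -36 + (-47/(1 - 4) - 101) = -36 + (-47/(-3) - 101) = -36 + (-47*(-1/3) - 101) = -36 + (47/3 - 101) = -36 - 256/3 = -364/3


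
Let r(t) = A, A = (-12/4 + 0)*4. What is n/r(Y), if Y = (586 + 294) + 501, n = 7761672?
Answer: -646806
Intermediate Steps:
Y = 1381 (Y = 880 + 501 = 1381)
A = -12 (A = (-12*¼ + 0)*4 = (-3 + 0)*4 = -3*4 = -12)
r(t) = -12
n/r(Y) = 7761672/(-12) = 7761672*(-1/12) = -646806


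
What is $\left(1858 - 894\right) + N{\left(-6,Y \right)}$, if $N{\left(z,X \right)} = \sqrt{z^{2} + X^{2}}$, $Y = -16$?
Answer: $964 + 2 \sqrt{73} \approx 981.09$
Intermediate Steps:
$N{\left(z,X \right)} = \sqrt{X^{2} + z^{2}}$
$\left(1858 - 894\right) + N{\left(-6,Y \right)} = \left(1858 - 894\right) + \sqrt{\left(-16\right)^{2} + \left(-6\right)^{2}} = 964 + \sqrt{256 + 36} = 964 + \sqrt{292} = 964 + 2 \sqrt{73}$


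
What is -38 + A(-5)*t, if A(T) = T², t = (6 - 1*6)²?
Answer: -38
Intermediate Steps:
t = 0 (t = (6 - 6)² = 0² = 0)
-38 + A(-5)*t = -38 + (-5)²*0 = -38 + 25*0 = -38 + 0 = -38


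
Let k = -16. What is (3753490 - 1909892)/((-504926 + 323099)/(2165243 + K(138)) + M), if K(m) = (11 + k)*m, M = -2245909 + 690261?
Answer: -3990565581694/3367282727171 ≈ -1.1851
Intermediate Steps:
M = -1555648
K(m) = -5*m (K(m) = (11 - 16)*m = -5*m)
(3753490 - 1909892)/((-504926 + 323099)/(2165243 + K(138)) + M) = (3753490 - 1909892)/((-504926 + 323099)/(2165243 - 5*138) - 1555648) = 1843598/(-181827/(2165243 - 690) - 1555648) = 1843598/(-181827/2164553 - 1555648) = 1843598/(-3367282727171/2164553) = 1843598*(-2164553/3367282727171) = -3990565581694/3367282727171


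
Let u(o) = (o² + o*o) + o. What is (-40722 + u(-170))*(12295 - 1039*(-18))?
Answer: 524097276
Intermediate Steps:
u(o) = o + 2*o² (u(o) = (o² + o²) + o = 2*o² + o = o + 2*o²)
(-40722 + u(-170))*(12295 - 1039*(-18)) = (-40722 - 170*(1 + 2*(-170)))*(12295 - 1039*(-18)) = (-40722 - 170*(1 - 340))*(12295 + 18702) = (-40722 - 170*(-339))*30997 = (-40722 + 57630)*30997 = 16908*30997 = 524097276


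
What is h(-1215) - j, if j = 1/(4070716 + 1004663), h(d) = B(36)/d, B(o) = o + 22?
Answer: -3634237/76130685 ≈ -0.047737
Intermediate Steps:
B(o) = 22 + o
h(d) = 58/d (h(d) = (22 + 36)/d = 58/d)
j = 1/5075379 ≈ 1.9703e-7
h(-1215) - j = 58/(-1215) - 1*1/5075379 = 58*(-1/1215) - 1/5075379 = -58/1215 - 1/5075379 = -3634237/76130685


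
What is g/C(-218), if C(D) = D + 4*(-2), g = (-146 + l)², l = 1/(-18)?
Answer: -6911641/73224 ≈ -94.390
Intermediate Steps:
l = -1/18 ≈ -0.055556
g = 6911641/324 (g = (-146 - 1/18)² = (-2629/18)² = 6911641/324 ≈ 21332.)
C(D) = -8 + D (C(D) = D - 8 = -8 + D)
g/C(-218) = 6911641/(324*(-8 - 218)) = (6911641/324)/(-226) = (6911641/324)*(-1/226) = -6911641/73224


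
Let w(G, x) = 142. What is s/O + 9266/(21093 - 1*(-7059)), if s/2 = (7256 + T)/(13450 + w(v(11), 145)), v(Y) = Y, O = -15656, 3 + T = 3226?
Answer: 123198811751/374415181344 ≈ 0.32904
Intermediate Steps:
T = 3223 (T = -3 + 3226 = 3223)
s = 10479/6796 (s = 2*((7256 + 3223)/(13450 + 142)) = 2*(10479/13592) = 10479/6796 ≈ 1.5419)
s/O + 9266/(21093 - 1*(-7059)) = (10479/6796)/(-15656) + 9266/(21093 - 1*(-7059)) = (10479/6796)*(-1/15656) + 9266/(21093 + 7059) = -10479/106398176 + 9266/28152 = -10479/106398176 + 9266*(1/28152) = -10479/106398176 + 4633/14076 = 123198811751/374415181344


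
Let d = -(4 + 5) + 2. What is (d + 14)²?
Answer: 49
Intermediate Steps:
d = -7 (d = -1*9 + 2 = -9 + 2 = -7)
(d + 14)² = (-7 + 14)² = 7² = 49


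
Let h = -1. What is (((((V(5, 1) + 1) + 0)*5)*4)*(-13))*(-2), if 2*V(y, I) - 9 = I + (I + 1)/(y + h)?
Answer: 3250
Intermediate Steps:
V(y, I) = 9/2 + I/2 + (1 + I)/(2*(-1 + y)) (V(y, I) = 9/2 + (I + (I + 1)/(y - 1))/2 = 9/2 + (I + (1 + I)/(-1 + y))/2 = 9/2 + (I/2 + (1 + I)/(2*(-1 + y))) = 9/2 + I/2 + (1 + I)/(2*(-1 + y)))
(((((V(5, 1) + 1) + 0)*5)*4)*(-13))*(-2) = ((((((-8 + 9*5 + 1*5)/(2*(-1 + 5)) + 1) + 0)*5)*4)*(-13))*(-2) = ((((((½)*(-8 + 45 + 5)/4 + 1) + 0)*5)*4)*(-13))*(-2) = ((((((½)*(¼)*42 + 1) + 0)*5)*4)*(-13))*(-2) = (((((21/4 + 1) + 0)*5)*4)*(-13))*(-2) = ((((25/4 + 0)*5)*4)*(-13))*(-2) = ((((25/4)*5)*4)*(-13))*(-2) = (((125/4)*4)*(-13))*(-2) = (125*(-13))*(-2) = -1625*(-2) = 3250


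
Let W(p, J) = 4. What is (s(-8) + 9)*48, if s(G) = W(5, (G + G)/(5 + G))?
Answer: 624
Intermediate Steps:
s(G) = 4
(s(-8) + 9)*48 = (4 + 9)*48 = 13*48 = 624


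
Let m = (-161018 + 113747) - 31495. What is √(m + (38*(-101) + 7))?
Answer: I*√82597 ≈ 287.4*I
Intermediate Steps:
m = -78766 (m = -47271 - 31495 = -78766)
√(m + (38*(-101) + 7)) = √(-78766 + (38*(-101) + 7)) = √(-78766 + (-3838 + 7)) = √(-78766 - 3831) = √(-82597) = I*√82597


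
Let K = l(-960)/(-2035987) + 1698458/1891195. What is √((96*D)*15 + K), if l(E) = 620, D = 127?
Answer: √2821418961405750084966104490/124208014015 ≈ 427.65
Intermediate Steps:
K = 111511802166/124208014015 (K = 620/(-2035987) + 1698458/1891195 = 620*(-1/2035987) + 1698458*(1/1891195) = -20/65677 + 1698458/1891195 = 111511802166/124208014015 ≈ 0.89778)
√((96*D)*15 + K) = √((96*127)*15 + 111511802166/124208014015) = √(12192*15 + 111511802166/124208014015) = √(182880 + 111511802166/124208014015) = √(22715273114865366/124208014015) = √2821418961405750084966104490/124208014015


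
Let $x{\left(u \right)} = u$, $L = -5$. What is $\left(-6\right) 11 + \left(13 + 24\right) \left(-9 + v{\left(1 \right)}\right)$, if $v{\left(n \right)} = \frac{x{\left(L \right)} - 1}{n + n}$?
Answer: $-510$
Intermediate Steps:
$v{\left(n \right)} = - \frac{3}{n}$ ($v{\left(n \right)} = \frac{-5 - 1}{n + n} = - \frac{6}{2 n} = - 6 \frac{1}{2 n} = - \frac{3}{n}$)
$\left(-6\right) 11 + \left(13 + 24\right) \left(-9 + v{\left(1 \right)}\right) = \left(-6\right) 11 + \left(13 + 24\right) \left(-9 - \frac{3}{1}\right) = -66 + 37 \left(-9 - 3\right) = -66 + 37 \left(-12\right) = -66 - 444 = -510$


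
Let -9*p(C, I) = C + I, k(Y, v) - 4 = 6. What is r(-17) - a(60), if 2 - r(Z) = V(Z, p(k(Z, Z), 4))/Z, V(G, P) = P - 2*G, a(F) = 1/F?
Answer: 11909/3060 ≈ 3.8918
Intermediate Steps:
k(Y, v) = 10 (k(Y, v) = 4 + 6 = 10)
p(C, I) = -C/9 - I/9 (p(C, I) = -(C + I)/9 = -C/9 - I/9)
r(Z) = 2 - (-14/9 - 2*Z)/Z (r(Z) = 2 - ((-1/9*10 - 1/9*4) - 2*Z)/Z = 2 - ((-10/9 - 4/9) - 2*Z)/Z = 2 - (-14/9 - 2*Z)/Z)
r(-17) - a(60) = (4 + (14/9)/(-17)) - 1/60 = (4 + (14/9)*(-1/17)) - 1*1/60 = (4 - 14/153) - 1/60 = 598/153 - 1/60 = 11909/3060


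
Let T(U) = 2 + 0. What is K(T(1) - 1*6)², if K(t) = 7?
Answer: 49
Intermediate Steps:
T(U) = 2
K(T(1) - 1*6)² = 7² = 49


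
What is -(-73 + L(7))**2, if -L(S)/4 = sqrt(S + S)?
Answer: -5553 - 584*sqrt(14) ≈ -7738.1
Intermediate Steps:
L(S) = -4*sqrt(2)*sqrt(S) (L(S) = -4*sqrt(S + S) = -4*sqrt(2)*sqrt(S))
-(-73 + L(7))**2 = -(-73 - 4*sqrt(2)*sqrt(7))**2 = -(-73 - 4*sqrt(14))**2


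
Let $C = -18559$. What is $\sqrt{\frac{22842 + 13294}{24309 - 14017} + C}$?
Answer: $\frac{i \sqrt{122843441429}}{2573} \approx 136.22 i$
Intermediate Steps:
$\sqrt{\frac{22842 + 13294}{24309 - 14017} + C} = \sqrt{\frac{22842 + 13294}{24309 - 14017} - 18559} = \sqrt{\frac{36136}{10292} - 18559} = \sqrt{36136 \cdot \frac{1}{10292} - 18559} = \sqrt{\frac{9034}{2573} - 18559} = \sqrt{- \frac{47743273}{2573}} = \frac{i \sqrt{122843441429}}{2573}$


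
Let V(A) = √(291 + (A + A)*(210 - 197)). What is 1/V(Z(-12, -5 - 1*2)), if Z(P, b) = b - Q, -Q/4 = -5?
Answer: -I*√411/411 ≈ -0.049326*I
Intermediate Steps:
Q = 20 (Q = -4*(-5) = 20)
Z(P, b) = -20 + b (Z(P, b) = b - 1*20 = b - 20 = -20 + b)
V(A) = √(291 + 26*A) (V(A) = √(291 + (2*A)*13) = √(291 + 26*A))
1/V(Z(-12, -5 - 1*2)) = 1/(√(291 + 26*(-20 + (-5 - 1*2)))) = 1/(√(291 + 26*(-20 + (-5 - 2)))) = 1/(√(291 + 26*(-20 - 7))) = 1/(√(291 + 26*(-27))) = 1/(√(291 - 702)) = 1/(√(-411)) = 1/(I*√411) = -I*√411/411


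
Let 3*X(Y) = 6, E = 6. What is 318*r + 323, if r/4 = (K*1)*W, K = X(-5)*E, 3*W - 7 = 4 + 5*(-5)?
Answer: -70909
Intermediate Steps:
X(Y) = 2 (X(Y) = (⅓)*6 = 2)
W = -14/3 (W = 7/3 + (4 + 5*(-5))/3 = 7/3 + (4 - 25)/3 = 7/3 + (⅓)*(-21) = 7/3 - 7 = -14/3 ≈ -4.6667)
K = 12 (K = 2*6 = 12)
r = -224 (r = 4*((12*1)*(-14/3)) = 4*(12*(-14/3)) = 4*(-56) = -224)
318*r + 323 = 318*(-224) + 323 = -71232 + 323 = -70909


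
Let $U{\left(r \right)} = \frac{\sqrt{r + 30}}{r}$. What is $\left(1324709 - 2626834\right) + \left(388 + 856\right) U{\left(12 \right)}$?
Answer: $-1302125 + \frac{311 \sqrt{42}}{3} \approx -1.3015 \cdot 10^{6}$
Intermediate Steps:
$U{\left(r \right)} = \frac{\sqrt{30 + r}}{r}$
$\left(1324709 - 2626834\right) + \left(388 + 856\right) U{\left(12 \right)} = \left(1324709 - 2626834\right) + \left(388 + 856\right) \frac{\sqrt{30 + 12}}{12} = -1302125 + 1244 \frac{\sqrt{42}}{12} = -1302125 + \frac{311 \sqrt{42}}{3}$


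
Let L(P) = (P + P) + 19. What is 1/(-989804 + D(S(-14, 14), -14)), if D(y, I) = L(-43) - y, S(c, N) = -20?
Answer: -1/989851 ≈ -1.0103e-6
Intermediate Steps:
L(P) = 19 + 2*P (L(P) = 2*P + 19 = 19 + 2*P)
D(y, I) = -67 - y (D(y, I) = (19 + 2*(-43)) - y = (19 - 86) - y = -67 - y)
1/(-989804 + D(S(-14, 14), -14)) = 1/(-989804 + (-67 - 1*(-20))) = 1/(-989804 + (-67 + 20)) = 1/(-989804 - 47) = 1/(-989851) = -1/989851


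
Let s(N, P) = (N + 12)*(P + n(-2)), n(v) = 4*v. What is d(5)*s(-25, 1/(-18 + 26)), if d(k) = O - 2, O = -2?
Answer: -819/2 ≈ -409.50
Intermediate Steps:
s(N, P) = (-8 + P)*(12 + N) (s(N, P) = (N + 12)*(P + 4*(-2)) = (12 + N)*(P - 8) = (12 + N)*(-8 + P) = (-8 + P)*(12 + N))
d(k) = -4 (d(k) = -2 - 2 = -4)
d(5)*s(-25, 1/(-18 + 26)) = -4*(-96 - 8*(-25) + 12/(-18 + 26) - 25/(-18 + 26)) = -4*(-96 + 200 + 12/8 - 25/8) = -4*(-96 + 200 + 12*(⅛) - 25*⅛) = -4*(-96 + 200 + 3/2 - 25/8) = -4*819/8 = -819/2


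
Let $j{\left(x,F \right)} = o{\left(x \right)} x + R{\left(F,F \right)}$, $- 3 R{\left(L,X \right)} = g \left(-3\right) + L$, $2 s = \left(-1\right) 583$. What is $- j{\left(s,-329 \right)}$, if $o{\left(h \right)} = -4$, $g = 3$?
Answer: $- \frac{3836}{3} \approx -1278.7$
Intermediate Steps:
$s = - \frac{583}{2}$ ($s = \frac{\left(-1\right) 583}{2} = \frac{1}{2} \left(-583\right) = - \frac{583}{2} \approx -291.5$)
$R{\left(L,X \right)} = 3 - \frac{L}{3}$ ($R{\left(L,X \right)} = - \frac{3 \left(-3\right) + L}{3} = - \frac{-9 + L}{3} = 3 - \frac{L}{3}$)
$j{\left(x,F \right)} = 3 - 4 x - \frac{F}{3}$ ($j{\left(x,F \right)} = - 4 x - \left(-3 + \frac{F}{3}\right) = 3 - 4 x - \frac{F}{3}$)
$- j{\left(s,-329 \right)} = - (3 - -1166 - - \frac{329}{3}) = - (3 + 1166 + \frac{329}{3}) = \left(-1\right) \frac{3836}{3} = - \frac{3836}{3}$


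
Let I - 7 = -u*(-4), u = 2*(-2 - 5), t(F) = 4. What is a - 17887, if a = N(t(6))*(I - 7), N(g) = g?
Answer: -18111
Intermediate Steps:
u = -14 (u = 2*(-7) = -14)
I = -49 (I = 7 - 1*(-14)*(-4) = 7 + 14*(-4) = 7 - 56 = -49)
a = -224 (a = 4*(-49 - 7) = 4*(-56) = -224)
a - 17887 = -224 - 17887 = -18111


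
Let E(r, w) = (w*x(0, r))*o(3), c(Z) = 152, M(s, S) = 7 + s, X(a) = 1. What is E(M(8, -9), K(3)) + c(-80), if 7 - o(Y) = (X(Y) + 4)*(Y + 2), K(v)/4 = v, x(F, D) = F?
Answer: 152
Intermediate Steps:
K(v) = 4*v
o(Y) = -3 - 5*Y (o(Y) = 7 - (1 + 4)*(Y + 2) = 7 - 5*(2 + Y) = 7 - (10 + 5*Y) = 7 + (-10 - 5*Y) = -3 - 5*Y)
E(r, w) = 0 (E(r, w) = (w*0)*(-3 - 5*3) = 0*(-3 - 15) = 0*(-18) = 0)
E(M(8, -9), K(3)) + c(-80) = 0 + 152 = 152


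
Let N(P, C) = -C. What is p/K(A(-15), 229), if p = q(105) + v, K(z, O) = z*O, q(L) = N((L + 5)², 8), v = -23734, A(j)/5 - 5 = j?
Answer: 11871/5725 ≈ 2.0735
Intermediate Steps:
A(j) = 25 + 5*j
q(L) = -8 (q(L) = -1*8 = -8)
K(z, O) = O*z
p = -23742 (p = -8 - 23734 = -23742)
p/K(A(-15), 229) = -23742*1/(229*(25 + 5*(-15))) = -23742*1/(229*(25 - 75)) = -23742/(229*(-50)) = -23742/(-11450) = -23742*(-1/11450) = 11871/5725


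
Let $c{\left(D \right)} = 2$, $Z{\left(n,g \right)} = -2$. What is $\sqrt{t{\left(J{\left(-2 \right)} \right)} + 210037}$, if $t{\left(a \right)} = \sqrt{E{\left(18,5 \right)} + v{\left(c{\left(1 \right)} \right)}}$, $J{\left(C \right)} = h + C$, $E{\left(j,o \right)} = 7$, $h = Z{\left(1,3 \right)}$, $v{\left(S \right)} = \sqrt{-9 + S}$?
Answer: $\sqrt{210037 + \sqrt{7 + i \sqrt{7}}} \approx 458.3 + 0.0005 i$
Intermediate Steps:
$h = -2$
$J{\left(C \right)} = -2 + C$
$t{\left(a \right)} = \sqrt{7 + i \sqrt{7}}$ ($t{\left(a \right)} = \sqrt{7 + \sqrt{-9 + 2}} = \sqrt{7 + \sqrt{-7}} = \sqrt{7 + i \sqrt{7}}$)
$\sqrt{t{\left(J{\left(-2 \right)} \right)} + 210037} = \sqrt{\sqrt{7 + i \sqrt{7}} + 210037} = \sqrt{210037 + \sqrt{7 + i \sqrt{7}}}$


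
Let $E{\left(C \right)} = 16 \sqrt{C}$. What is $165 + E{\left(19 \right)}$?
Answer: $165 + 16 \sqrt{19} \approx 234.74$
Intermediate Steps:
$165 + E{\left(19 \right)} = 165 + 16 \sqrt{19}$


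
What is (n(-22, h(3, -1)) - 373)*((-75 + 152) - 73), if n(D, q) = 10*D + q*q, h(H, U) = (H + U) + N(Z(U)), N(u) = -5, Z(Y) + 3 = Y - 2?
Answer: -2336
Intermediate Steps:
Z(Y) = -5 + Y (Z(Y) = -3 + (Y - 2) = -3 + (-2 + Y) = -5 + Y)
h(H, U) = -5 + H + U (h(H, U) = (H + U) - 5 = -5 + H + U)
n(D, q) = q**2 + 10*D (n(D, q) = 10*D + q**2 = q**2 + 10*D)
(n(-22, h(3, -1)) - 373)*((-75 + 152) - 73) = (((-5 + 3 - 1)**2 + 10*(-22)) - 373)*((-75 + 152) - 73) = (((-3)**2 - 220) - 373)*(77 - 73) = ((9 - 220) - 373)*4 = (-211 - 373)*4 = -584*4 = -2336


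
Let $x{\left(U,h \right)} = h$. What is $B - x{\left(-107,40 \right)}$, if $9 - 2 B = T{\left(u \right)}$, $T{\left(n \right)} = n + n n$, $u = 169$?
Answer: $- \frac{28801}{2} \approx -14401.0$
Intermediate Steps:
$T{\left(n \right)} = n + n^{2}$
$B = - \frac{28721}{2}$ ($B = \frac{9}{2} - \frac{169 \left(1 + 169\right)}{2} = \frac{9}{2} - \frac{169 \cdot 170}{2} = \frac{9}{2} - 14365 = - \frac{28721}{2} \approx -14361.0$)
$B - x{\left(-107,40 \right)} = - \frac{28721}{2} - 40 = - \frac{28801}{2}$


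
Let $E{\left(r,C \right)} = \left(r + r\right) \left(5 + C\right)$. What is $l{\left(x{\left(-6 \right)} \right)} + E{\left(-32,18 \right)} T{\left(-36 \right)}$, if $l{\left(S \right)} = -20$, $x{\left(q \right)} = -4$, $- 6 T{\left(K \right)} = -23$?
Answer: $- \frac{16988}{3} \approx -5662.7$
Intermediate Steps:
$T{\left(K \right)} = \frac{23}{6}$ ($T{\left(K \right)} = \left(- \frac{1}{6}\right) \left(-23\right) = \frac{23}{6}$)
$E{\left(r,C \right)} = 2 r \left(5 + C\right)$
$l{\left(x{\left(-6 \right)} \right)} + E{\left(-32,18 \right)} T{\left(-36 \right)} = -20 + 2 \left(-32\right) \left(5 + 18\right) \frac{23}{6} = -20 + 2 \left(-32\right) 23 \cdot \frac{23}{6} = -20 - \frac{16928}{3} = - \frac{16988}{3}$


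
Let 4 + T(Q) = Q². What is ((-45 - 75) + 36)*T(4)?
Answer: -1008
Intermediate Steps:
T(Q) = -4 + Q²
((-45 - 75) + 36)*T(4) = ((-45 - 75) + 36)*(-4 + 4²) = (-120 + 36)*(-4 + 16) = -84*12 = -1008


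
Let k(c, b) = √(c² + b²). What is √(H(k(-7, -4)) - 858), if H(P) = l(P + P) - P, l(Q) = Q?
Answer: √(-858 + √65) ≈ 29.154*I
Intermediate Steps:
k(c, b) = √(b² + c²)
H(P) = P (H(P) = (P + P) - P = 2*P - P = P)
√(H(k(-7, -4)) - 858) = √(√((-4)² + (-7)²) - 858) = √(√(16 + 49) - 858) = √(√65 - 858) = √(-858 + √65)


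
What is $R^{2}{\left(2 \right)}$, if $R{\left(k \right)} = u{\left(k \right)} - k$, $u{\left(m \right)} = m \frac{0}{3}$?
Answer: $4$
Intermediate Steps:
$u{\left(m \right)} = 0$ ($u{\left(m \right)} = m 0 \cdot \frac{1}{3} = m 0 = 0$)
$R{\left(k \right)} = - k$ ($R{\left(k \right)} = 0 - k = - k$)
$R^{2}{\left(2 \right)} = \left(\left(-1\right) 2\right)^{2} = \left(-2\right)^{2} = 4$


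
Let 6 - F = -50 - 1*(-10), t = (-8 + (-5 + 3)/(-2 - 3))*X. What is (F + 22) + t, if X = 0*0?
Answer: 68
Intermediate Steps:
X = 0
t = 0 (t = (-8 + (-5 + 3)/(-2 - 3))*0 = (-8 - 2/(-5))*0 = (-8 - 2*(-⅕))*0 = (-8 + ⅖)*0 = -38/5*0 = 0)
F = 46 (F = 6 - (-50 - 1*(-10)) = 6 - (-50 + 10) = 6 - 1*(-40) = 6 + 40 = 46)
(F + 22) + t = (46 + 22) + 0 = 68 + 0 = 68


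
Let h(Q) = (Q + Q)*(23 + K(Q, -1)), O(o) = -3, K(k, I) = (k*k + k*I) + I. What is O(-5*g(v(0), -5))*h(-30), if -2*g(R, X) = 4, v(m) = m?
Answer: 171360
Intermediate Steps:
g(R, X) = -2 (g(R, X) = -½*4 = -2)
K(k, I) = I + k² + I*k (K(k, I) = (k² + I*k) + I = I + k² + I*k)
h(Q) = 2*Q*(22 + Q² - Q) (h(Q) = (Q + Q)*(23 + (-1 + Q² - Q)) = (2*Q)*(22 + Q² - Q) = 2*Q*(22 + Q² - Q))
O(-5*g(v(0), -5))*h(-30) = -6*(-30)*(22 + (-30)² - 1*(-30)) = -6*(-30)*(22 + 900 + 30) = -6*(-30)*952 = -3*(-57120) = 171360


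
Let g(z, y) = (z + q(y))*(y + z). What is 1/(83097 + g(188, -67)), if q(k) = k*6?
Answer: 1/57203 ≈ 1.7482e-5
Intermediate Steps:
q(k) = 6*k
g(z, y) = (y + z)*(z + 6*y) (g(z, y) = (z + 6*y)*(y + z) = (y + z)*(z + 6*y))
1/(83097 + g(188, -67)) = 1/(83097 + (188² + 6*(-67)² + 7*(-67)*188)) = 1/(83097 + (35344 + 6*4489 - 88172)) = 1/(83097 + (35344 + 26934 - 88172)) = 1/(83097 - 25894) = 1/57203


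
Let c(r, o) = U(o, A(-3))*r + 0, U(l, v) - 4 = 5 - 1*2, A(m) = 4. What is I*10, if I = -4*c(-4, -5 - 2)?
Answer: 1120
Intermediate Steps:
U(l, v) = 7 (U(l, v) = 4 + (5 - 1*2) = 4 + (5 - 2) = 4 + 3 = 7)
c(r, o) = 7*r (c(r, o) = 7*r + 0 = 7*r)
I = 112 (I = -28*(-4) = -4*(-28) = 112)
I*10 = 112*10 = 1120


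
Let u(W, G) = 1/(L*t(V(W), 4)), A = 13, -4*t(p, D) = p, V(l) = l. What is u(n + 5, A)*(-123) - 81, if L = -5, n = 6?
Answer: -4947/55 ≈ -89.945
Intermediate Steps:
t(p, D) = -p/4
u(W, G) = 4/(5*W) (u(W, G) = 1/(-(-5)*W/4) = 1/(5*W/4) = 4/(5*W))
u(n + 5, A)*(-123) - 81 = (4/(5*(6 + 5)))*(-123) - 81 = ((⅘)/11)*(-123) - 81 = ((⅘)*(1/11))*(-123) - 81 = (4/55)*(-123) - 81 = -492/55 - 81 = -4947/55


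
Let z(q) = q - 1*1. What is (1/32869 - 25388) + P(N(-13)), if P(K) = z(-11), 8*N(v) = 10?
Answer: -834872599/32869 ≈ -25400.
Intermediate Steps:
N(v) = 5/4 (N(v) = (⅛)*10 = 5/4)
z(q) = -1 + q (z(q) = q - 1 = -1 + q)
P(K) = -12 (P(K) = -1 - 11 = -12)
(1/32869 - 25388) + P(N(-13)) = (1/32869 - 25388) - 12 = -834478171/32869 - 12 = -834872599/32869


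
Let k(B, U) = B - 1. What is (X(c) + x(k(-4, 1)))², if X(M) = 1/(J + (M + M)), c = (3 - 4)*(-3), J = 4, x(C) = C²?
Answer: 63001/100 ≈ 630.01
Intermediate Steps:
k(B, U) = -1 + B
c = 3 (c = -1*(-3) = 3)
X(M) = 1/(4 + 2*M) (X(M) = 1/(4 + (M + M)) = 1/(4 + 2*M))
(X(c) + x(k(-4, 1)))² = (1/(2*(2 + 3)) + (-1 - 4)²)² = ((½)/5 + (-5)²)² = ((½)*(⅕) + 25)² = (⅒ + 25)² = (251/10)² = 63001/100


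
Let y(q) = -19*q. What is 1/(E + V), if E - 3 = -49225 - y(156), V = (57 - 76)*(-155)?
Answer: -1/43313 ≈ -2.3088e-5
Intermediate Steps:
V = 2945 (V = -19*(-155) = 2945)
E = -46258 (E = 3 + (-49225 - (-19)*156) = 3 + (-49225 - 1*(-2964)) = 3 + (-49225 + 2964) = 3 - 46261 = -46258)
1/(E + V) = 1/(-46258 + 2945) = 1/(-43313) = -1/43313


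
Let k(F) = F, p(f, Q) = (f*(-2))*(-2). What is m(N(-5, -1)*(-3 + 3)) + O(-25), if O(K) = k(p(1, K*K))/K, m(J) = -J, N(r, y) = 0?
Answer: -4/25 ≈ -0.16000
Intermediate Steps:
p(f, Q) = 4*f (p(f, Q) = -2*f*(-2) = 4*f)
O(K) = 4/K (O(K) = (4*1)/K = 4/K)
m(N(-5, -1)*(-3 + 3)) + O(-25) = -0*(-3 + 3) + 4/(-25) = -0*0 + 4*(-1/25) = -1*0 - 4/25 = 0 - 4/25 = -4/25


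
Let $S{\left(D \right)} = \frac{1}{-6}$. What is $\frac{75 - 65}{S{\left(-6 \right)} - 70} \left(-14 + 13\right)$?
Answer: $\frac{60}{421} \approx 0.14252$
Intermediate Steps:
$S{\left(D \right)} = - \frac{1}{6}$
$\frac{75 - 65}{S{\left(-6 \right)} - 70} \left(-14 + 13\right) = \frac{75 - 65}{- \frac{1}{6} - 70} \left(-14 + 13\right) = \frac{10}{- \frac{421}{6}} \left(-1\right) = 10 \left(- \frac{6}{421}\right) \left(-1\right) = \left(- \frac{60}{421}\right) \left(-1\right) = \frac{60}{421}$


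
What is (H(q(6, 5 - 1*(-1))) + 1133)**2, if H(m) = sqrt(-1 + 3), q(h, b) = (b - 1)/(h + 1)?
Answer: (1133 + sqrt(2))**2 ≈ 1.2869e+6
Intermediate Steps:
q(h, b) = (-1 + b)/(1 + h)
H(m) = sqrt(2)
(H(q(6, 5 - 1*(-1))) + 1133)**2 = (sqrt(2) + 1133)**2 = (1133 + sqrt(2))**2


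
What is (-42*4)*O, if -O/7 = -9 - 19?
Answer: -32928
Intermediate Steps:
O = 196 (O = -7*(-9 - 19) = -7*(-28) = 196)
(-42*4)*O = -42*4*196 = -168*196 = -32928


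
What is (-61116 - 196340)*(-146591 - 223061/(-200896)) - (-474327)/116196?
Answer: 2294236995874958913/60789874 ≈ 3.7740e+10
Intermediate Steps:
(-61116 - 196340)*(-146591 - 223061/(-200896)) - (-474327)/116196 = -257456*(-146591 - 223061*(-1/200896)) - (-474327)/116196 = -257456*(-146591 + 223061/200896) - 1*(-158109/38732) = -257456*(-29449322475/200896) + 158109/38732 = 473869047945225/12556 + 158109/38732 = 2294236995874958913/60789874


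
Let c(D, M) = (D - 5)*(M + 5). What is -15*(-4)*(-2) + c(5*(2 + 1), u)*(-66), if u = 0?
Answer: -3420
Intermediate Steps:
c(D, M) = (-5 + D)*(5 + M)
-15*(-4)*(-2) + c(5*(2 + 1), u)*(-66) = -15*(-4)*(-2) + (-25 - 5*0 + 5*(5*(2 + 1)) + (5*(2 + 1))*0)*(-66) = -5*(-12)*(-2) + (-25 + 0 + 5*(5*3) + (5*3)*0)*(-66) = 60*(-2) + (-25 + 0 + 5*15 + 15*0)*(-66) = -120 + (-25 + 0 + 75 + 0)*(-66) = -120 + 50*(-66) = -120 - 3300 = -3420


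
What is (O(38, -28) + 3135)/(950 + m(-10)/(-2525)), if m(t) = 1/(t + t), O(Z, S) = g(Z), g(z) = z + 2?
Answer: 160337500/47975001 ≈ 3.3421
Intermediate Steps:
g(z) = 2 + z
O(Z, S) = 2 + Z
m(t) = 1/(2*t)
(O(38, -28) + 3135)/(950 + m(-10)/(-2525)) = ((2 + 38) + 3135)/(950 + ((½)/(-10))/(-2525)) = (40 + 3135)/(950 + ((½)*(-⅒))*(-1/2525)) = 3175/(950 - 1/20*(-1/2525)) = 3175/(950 + 1/50500) = 3175/(47975001/50500) = 3175*(50500/47975001) = 160337500/47975001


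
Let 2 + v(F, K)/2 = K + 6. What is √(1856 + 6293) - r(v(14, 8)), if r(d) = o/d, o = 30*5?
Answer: -25/4 + √8149 ≈ 84.022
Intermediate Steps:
v(F, K) = 8 + 2*K (v(F, K) = -4 + 2*(K + 6) = -4 + 2*(6 + K) = -4 + (12 + 2*K) = 8 + 2*K)
o = 150
r(d) = 150/d
√(1856 + 6293) - r(v(14, 8)) = √(1856 + 6293) - 150/(8 + 2*8) = √8149 - 150/(8 + 16) = √8149 - 150/24 = √8149 - 1*25/4 = √8149 - 25/4 = -25/4 + √8149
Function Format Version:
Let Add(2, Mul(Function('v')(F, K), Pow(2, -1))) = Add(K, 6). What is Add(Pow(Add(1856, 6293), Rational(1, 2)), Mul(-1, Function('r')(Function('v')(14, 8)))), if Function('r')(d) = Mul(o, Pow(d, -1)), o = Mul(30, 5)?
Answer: Add(Rational(-25, 4), Pow(8149, Rational(1, 2))) ≈ 84.022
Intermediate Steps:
Function('v')(F, K) = Add(8, Mul(2, K)) (Function('v')(F, K) = Add(-4, Mul(2, Add(K, 6))) = Add(-4, Mul(2, Add(6, K))) = Add(-4, Add(12, Mul(2, K))) = Add(8, Mul(2, K)))
o = 150
Function('r')(d) = Mul(150, Pow(d, -1))
Add(Pow(Add(1856, 6293), Rational(1, 2)), Mul(-1, Function('r')(Function('v')(14, 8)))) = Add(Pow(Add(1856, 6293), Rational(1, 2)), Mul(-1, Mul(150, Pow(Add(8, Mul(2, 8)), -1)))) = Add(Pow(8149, Rational(1, 2)), Mul(-1, Mul(150, Pow(Add(8, 16), -1)))) = Add(Pow(8149, Rational(1, 2)), Mul(-1, Mul(150, Pow(24, -1)))) = Add(Pow(8149, Rational(1, 2)), Mul(-1, Mul(150, Rational(1, 24)))) = Add(Pow(8149, Rational(1, 2)), Mul(-1, Rational(25, 4))) = Add(Pow(8149, Rational(1, 2)), Rational(-25, 4)) = Add(Rational(-25, 4), Pow(8149, Rational(1, 2)))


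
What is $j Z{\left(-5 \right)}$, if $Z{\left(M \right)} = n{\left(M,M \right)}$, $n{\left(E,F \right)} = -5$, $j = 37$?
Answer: $-185$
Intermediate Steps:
$Z{\left(M \right)} = -5$
$j Z{\left(-5 \right)} = 37 \left(-5\right) = -185$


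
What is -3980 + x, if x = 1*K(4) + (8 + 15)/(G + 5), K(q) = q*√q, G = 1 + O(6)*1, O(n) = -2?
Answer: -15865/4 ≈ -3966.3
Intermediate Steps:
G = -1 (G = 1 - 2*1 = 1 - 2 = -1)
K(q) = q^(3/2)
x = 55/4 (x = 1*4^(3/2) + (8 + 15)/(-1 + 5) = 1*8 + 23/4 = 8 + 23*(¼) = 8 + 23/4 = 55/4 ≈ 13.750)
-3980 + x = -3980 + 55/4 = -15865/4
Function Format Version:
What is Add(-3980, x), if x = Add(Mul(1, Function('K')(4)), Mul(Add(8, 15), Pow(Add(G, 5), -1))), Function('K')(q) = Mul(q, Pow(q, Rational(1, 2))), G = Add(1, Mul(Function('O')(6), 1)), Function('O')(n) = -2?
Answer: Rational(-15865, 4) ≈ -3966.3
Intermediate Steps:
G = -1 (G = Add(1, Mul(-2, 1)) = Add(1, -2) = -1)
Function('K')(q) = Pow(q, Rational(3, 2))
x = Rational(55, 4) (x = Add(Mul(1, Pow(4, Rational(3, 2))), Mul(Add(8, 15), Pow(Add(-1, 5), -1))) = Add(Mul(1, 8), Mul(23, Pow(4, -1))) = Add(8, Mul(23, Rational(1, 4))) = Add(8, Rational(23, 4)) = Rational(55, 4) ≈ 13.750)
Add(-3980, x) = Add(-3980, Rational(55, 4)) = Rational(-15865, 4)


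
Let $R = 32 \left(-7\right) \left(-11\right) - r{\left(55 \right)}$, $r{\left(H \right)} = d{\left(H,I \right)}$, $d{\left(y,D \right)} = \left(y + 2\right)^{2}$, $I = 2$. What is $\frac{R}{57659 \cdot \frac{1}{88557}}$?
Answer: $- \frac{9931035}{8237} \approx -1205.7$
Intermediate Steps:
$d{\left(y,D \right)} = \left(2 + y\right)^{2}$
$r{\left(H \right)} = \left(2 + H\right)^{2}$
$R = -785$ ($R = 32 \left(-7\right) \left(-11\right) - \left(2 + 55\right)^{2} = \left(-224\right) \left(-11\right) - 57^{2} = 2464 - 3249 = -785$)
$\frac{R}{57659 \cdot \frac{1}{88557}} = - \frac{785}{57659 \cdot \frac{1}{88557}} = - \frac{785}{\frac{8237}{12651}} = \left(-785\right) \frac{12651}{8237} = - \frac{9931035}{8237}$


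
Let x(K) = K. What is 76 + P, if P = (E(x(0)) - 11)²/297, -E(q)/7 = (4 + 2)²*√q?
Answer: 2063/27 ≈ 76.407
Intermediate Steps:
E(q) = -252*√q (E(q) = -7*(4 + 2)²*√q = -7*6²*√q = -252*√q)
P = 11/27 (P = (-252*√0 - 11)²/297 = (-252*0 - 11)²*(1/297) = (0 - 11)²*(1/297) = (-11)²*(1/297) = 121*(1/297) = 11/27 ≈ 0.40741)
76 + P = 76 + 11/27 = 2063/27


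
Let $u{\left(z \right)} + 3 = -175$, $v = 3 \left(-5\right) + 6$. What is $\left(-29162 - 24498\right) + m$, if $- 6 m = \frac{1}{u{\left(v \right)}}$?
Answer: $- \frac{57308879}{1068} \approx -53660.0$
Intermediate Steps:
$v = -9$ ($v = -15 + 6 = -9$)
$u{\left(z \right)} = -178$ ($u{\left(z \right)} = -3 - 175 = -178$)
$m = \frac{1}{1068}$ ($m = - \frac{1}{6 \left(-178\right)} = \left(- \frac{1}{6}\right) \left(- \frac{1}{178}\right) = \frac{1}{1068} \approx 0.00093633$)
$\left(-29162 - 24498\right) + m = \left(-29162 - 24498\right) + \frac{1}{1068} = -53660 + \frac{1}{1068} = - \frac{57308879}{1068}$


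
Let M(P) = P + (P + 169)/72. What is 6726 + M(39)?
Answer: 60911/9 ≈ 6767.9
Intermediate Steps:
M(P) = 169/72 + 73*P/72 (M(P) = P + (169 + P)*(1/72) = P + (169/72 + P/72) = 169/72 + 73*P/72)
6726 + M(39) = 6726 + (169/72 + (73/72)*39) = 6726 + (169/72 + 949/24) = 6726 + 377/9 = 60911/9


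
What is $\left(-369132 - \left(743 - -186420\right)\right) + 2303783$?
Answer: $1747488$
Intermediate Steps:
$\left(-369132 - \left(743 - -186420\right)\right) + 2303783 = \left(-369132 - \left(743 + 186420\right)\right) + 2303783 = \left(-369132 - 187163\right) + 2303783 = -556295 + 2303783 = 1747488$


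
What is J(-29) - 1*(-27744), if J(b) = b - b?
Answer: 27744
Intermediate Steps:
J(b) = 0
J(-29) - 1*(-27744) = 0 - 1*(-27744) = 0 + 27744 = 27744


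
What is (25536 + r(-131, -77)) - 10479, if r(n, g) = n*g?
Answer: 25144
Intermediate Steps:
r(n, g) = g*n
(25536 + r(-131, -77)) - 10479 = (25536 - 77*(-131)) - 10479 = (25536 + 10087) - 10479 = 35623 - 10479 = 25144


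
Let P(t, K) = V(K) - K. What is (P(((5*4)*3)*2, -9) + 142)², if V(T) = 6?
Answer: 24649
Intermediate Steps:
P(t, K) = 6 - K
(P(((5*4)*3)*2, -9) + 142)² = ((6 - 1*(-9)) + 142)² = ((6 + 9) + 142)² = (15 + 142)² = 157² = 24649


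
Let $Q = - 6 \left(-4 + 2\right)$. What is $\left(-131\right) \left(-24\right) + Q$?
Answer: $3156$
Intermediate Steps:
$Q = 12$ ($Q = \left(-6\right) \left(-2\right) = 12$)
$\left(-131\right) \left(-24\right) + Q = \left(-131\right) \left(-24\right) + 12 = 3144 + 12 = 3156$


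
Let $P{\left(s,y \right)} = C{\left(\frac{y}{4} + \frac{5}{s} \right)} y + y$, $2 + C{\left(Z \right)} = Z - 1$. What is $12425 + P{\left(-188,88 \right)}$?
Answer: $\frac{666585}{47} \approx 14183.0$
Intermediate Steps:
$C{\left(Z \right)} = -3 + Z$ ($C{\left(Z \right)} = -2 + \left(Z - 1\right) = -2 + \left(-1 + Z\right) = -3 + Z$)
$P{\left(s,y \right)} = y + y \left(-3 + \frac{5}{s} + \frac{y}{4}\right)$ ($P{\left(s,y \right)} = \left(-3 + \left(\frac{y}{4} + \frac{5}{s}\right)\right) y + y = \left(-3 + \left(\frac{5}{s} + \frac{y}{4}\right)\right) y + y = \left(-3 + \frac{5}{s} + \frac{y}{4}\right) y + y = y \left(-3 + \frac{5}{s} + \frac{y}{4}\right) + y = y + y \left(-3 + \frac{5}{s} + \frac{y}{4}\right)$)
$12425 + P{\left(-188,88 \right)} = 12425 + \frac{1}{4} \cdot 88 \frac{1}{-188} \left(20 - 188 \left(-8 + 88\right)\right) = 12425 + \frac{1}{4} \cdot 88 \left(- \frac{1}{188}\right) \left(20 - 15040\right) = 12425 + \frac{1}{4} \cdot 88 \left(- \frac{1}{188}\right) \left(-15020\right) = 12425 + \frac{82610}{47} = \frac{666585}{47}$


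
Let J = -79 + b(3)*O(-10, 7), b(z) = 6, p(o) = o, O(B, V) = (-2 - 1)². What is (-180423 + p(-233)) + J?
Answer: -180681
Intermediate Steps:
O(B, V) = 9 (O(B, V) = (-3)² = 9)
J = -25 (J = -79 + 6*9 = -79 + 54 = -25)
(-180423 + p(-233)) + J = (-180423 - 233) - 25 = -180656 - 25 = -180681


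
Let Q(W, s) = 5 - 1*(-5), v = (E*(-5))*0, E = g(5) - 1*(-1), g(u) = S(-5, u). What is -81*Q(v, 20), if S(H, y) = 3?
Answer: -810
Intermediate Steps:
g(u) = 3
E = 4 (E = 3 - 1*(-1) = 3 + 1 = 4)
v = 0 (v = (4*(-5))*0 = -20*0 = 0)
Q(W, s) = 10 (Q(W, s) = 5 + 5 = 10)
-81*Q(v, 20) = -81*10 = -810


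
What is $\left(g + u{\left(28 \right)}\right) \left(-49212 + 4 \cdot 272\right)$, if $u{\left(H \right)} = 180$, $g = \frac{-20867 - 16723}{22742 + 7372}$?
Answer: $- \frac{6167812460}{717} \approx -8.6022 \cdot 10^{6}$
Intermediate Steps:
$g = - \frac{895}{717}$ ($g = - \frac{37590}{30114} = \left(-37590\right) \frac{1}{30114} = - \frac{895}{717} \approx -1.2483$)
$\left(g + u{\left(28 \right)}\right) \left(-49212 + 4 \cdot 272\right) = \left(- \frac{895}{717} + 180\right) \left(-49212 + 4 \cdot 272\right) = \frac{128165 \left(-49212 + 1088\right)}{717} = \frac{128165}{717} \left(-48124\right) = - \frac{6167812460}{717}$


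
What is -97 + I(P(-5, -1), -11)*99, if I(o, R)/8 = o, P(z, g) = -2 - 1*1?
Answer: -2473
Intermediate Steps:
P(z, g) = -3 (P(z, g) = -2 - 1 = -3)
I(o, R) = 8*o
-97 + I(P(-5, -1), -11)*99 = -97 + (8*(-3))*99 = -97 - 24*99 = -97 - 2376 = -2473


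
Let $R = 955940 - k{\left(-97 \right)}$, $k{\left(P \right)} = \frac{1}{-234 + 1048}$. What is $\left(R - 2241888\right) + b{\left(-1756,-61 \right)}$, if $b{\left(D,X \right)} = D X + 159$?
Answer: $- \frac{959439823}{814} \approx -1.1787 \cdot 10^{6}$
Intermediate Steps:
$b{\left(D,X \right)} = 159 + D X$
$k{\left(P \right)} = \frac{1}{814}$
$R = \frac{778135159}{814}$ ($R = 955940 - \frac{1}{814} = \frac{778135159}{814} \approx 9.5594 \cdot 10^{5}$)
$\left(R - 2241888\right) + b{\left(-1756,-61 \right)} = \left(\frac{778135159}{814} - 2241888\right) + \left(159 - -107116\right) = - \frac{1046761673}{814} + \left(159 + 107116\right) = - \frac{1046761673}{814} + 107275 = - \frac{959439823}{814}$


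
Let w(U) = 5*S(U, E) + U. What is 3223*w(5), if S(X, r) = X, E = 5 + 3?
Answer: 96690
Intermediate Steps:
E = 8
w(U) = 6*U (w(U) = 5*U + U = 6*U)
3223*w(5) = 3223*(6*5) = 3223*30 = 96690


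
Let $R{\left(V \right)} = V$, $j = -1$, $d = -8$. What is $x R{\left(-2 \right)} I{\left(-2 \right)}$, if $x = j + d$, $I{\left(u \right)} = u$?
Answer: $-36$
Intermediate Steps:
$x = -9$ ($x = -1 - 8 = -9$)
$x R{\left(-2 \right)} I{\left(-2 \right)} = \left(-9\right) \left(-2\right) \left(-2\right) = 18 \left(-2\right) = -36$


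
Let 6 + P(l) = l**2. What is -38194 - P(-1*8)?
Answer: -38252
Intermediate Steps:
P(l) = -6 + l**2
-38194 - P(-1*8) = -38194 - (-6 + (-1*8)**2) = -38194 - (-6 + (-8)**2) = -38194 - (-6 + 64) = -38194 - 1*58 = -38194 - 58 = -38252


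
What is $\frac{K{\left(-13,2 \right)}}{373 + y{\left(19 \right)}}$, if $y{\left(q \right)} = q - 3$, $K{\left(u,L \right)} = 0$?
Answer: $0$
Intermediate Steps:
$y{\left(q \right)} = -3 + q$ ($y{\left(q \right)} = q - 3 = -3 + q$)
$\frac{K{\left(-13,2 \right)}}{373 + y{\left(19 \right)}} = \frac{0}{373 + \left(-3 + 19\right)} = \frac{0}{373 + 16} = \frac{0}{389} = 0 \cdot \frac{1}{389} = 0$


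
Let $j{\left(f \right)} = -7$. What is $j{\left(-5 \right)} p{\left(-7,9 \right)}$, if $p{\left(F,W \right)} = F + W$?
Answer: $-14$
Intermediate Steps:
$j{\left(-5 \right)} p{\left(-7,9 \right)} = - 7 \left(-7 + 9\right) = \left(-7\right) 2 = -14$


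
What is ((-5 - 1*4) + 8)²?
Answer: 1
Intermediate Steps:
((-5 - 1*4) + 8)² = ((-5 - 4) + 8)² = (-9 + 8)² = (-1)² = 1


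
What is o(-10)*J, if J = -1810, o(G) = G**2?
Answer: -181000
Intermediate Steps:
o(-10)*J = (-10)**2*(-1810) = 100*(-1810) = -181000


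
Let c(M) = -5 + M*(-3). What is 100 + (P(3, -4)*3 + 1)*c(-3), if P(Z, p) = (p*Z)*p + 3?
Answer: 716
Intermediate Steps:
P(Z, p) = 3 + Z*p**2 (P(Z, p) = (Z*p)*p + 3 = Z*p**2 + 3 = 3 + Z*p**2)
c(M) = -5 - 3*M
100 + (P(3, -4)*3 + 1)*c(-3) = 100 + ((3 + 3*(-4)**2)*3 + 1)*(-5 - 3*(-3)) = 100 + ((3 + 3*16)*3 + 1)*(-5 + 9) = 100 + ((3 + 48)*3 + 1)*4 = 100 + (51*3 + 1)*4 = 100 + (153 + 1)*4 = 100 + 154*4 = 100 + 616 = 716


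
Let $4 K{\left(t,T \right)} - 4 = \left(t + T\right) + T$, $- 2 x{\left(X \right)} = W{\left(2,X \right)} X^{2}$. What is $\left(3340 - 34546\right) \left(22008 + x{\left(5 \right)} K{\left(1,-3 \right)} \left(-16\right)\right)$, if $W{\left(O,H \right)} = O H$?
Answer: $-671178648$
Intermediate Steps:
$W{\left(O,H \right)} = H O$
$x{\left(X \right)} = - X^{3}$ ($x{\left(X \right)} = - \frac{X 2 X^{2}}{2} = - \frac{2 X X^{2}}{2} = - \frac{2 X^{3}}{2} = - X^{3}$)
$K{\left(t,T \right)} = 1 + \frac{T}{2} + \frac{t}{4}$ ($K{\left(t,T \right)} = 1 + \frac{\left(t + T\right) + T}{4} = 1 + \frac{\left(T + t\right) + T}{4} = 1 + \frac{t + 2 T}{4} = 1 + \left(\frac{T}{2} + \frac{t}{4}\right) = 1 + \frac{T}{2} + \frac{t}{4}$)
$\left(3340 - 34546\right) \left(22008 + x{\left(5 \right)} K{\left(1,-3 \right)} \left(-16\right)\right) = \left(3340 - 34546\right) \left(22008 + - 5^{3} \left(1 + \frac{1}{2} \left(-3\right) + \frac{1}{4} \cdot 1\right) \left(-16\right)\right) = - 31206 \left(22008 + \left(-1\right) 125 \left(1 - \frac{3}{2} + \frac{1}{4}\right) \left(-16\right)\right) = - 31206 \left(22008 + \left(-125\right) \left(- \frac{1}{4}\right) \left(-16\right)\right) = - 31206 \left(22008 + \frac{125}{4} \left(-16\right)\right) = - 31206 \left(22008 - 500\right) = \left(-31206\right) 21508 = -671178648$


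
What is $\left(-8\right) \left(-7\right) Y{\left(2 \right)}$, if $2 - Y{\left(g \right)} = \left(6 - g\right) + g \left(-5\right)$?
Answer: $448$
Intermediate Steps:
$Y{\left(g \right)} = -4 + 6 g$ ($Y{\left(g \right)} = 2 - \left(\left(6 - g\right) + g \left(-5\right)\right) = 2 - \left(\left(6 - g\right) - 5 g\right) = 2 - \left(6 - 6 g\right) = 2 + \left(-6 + 6 g\right) = -4 + 6 g$)
$\left(-8\right) \left(-7\right) Y{\left(2 \right)} = \left(-8\right) \left(-7\right) \left(-4 + 6 \cdot 2\right) = 56 \left(-4 + 12\right) = 56 \cdot 8 = 448$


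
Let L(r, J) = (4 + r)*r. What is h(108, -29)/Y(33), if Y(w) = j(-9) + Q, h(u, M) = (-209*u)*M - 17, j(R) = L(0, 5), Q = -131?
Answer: -654571/131 ≈ -4996.7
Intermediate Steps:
L(r, J) = r*(4 + r)
j(R) = 0 (j(R) = 0*(4 + 0) = 0*4 = 0)
h(u, M) = -17 - 209*M*u (h(u, M) = -209*M*u - 17 = -17 - 209*M*u)
Y(w) = -131 (Y(w) = 0 - 131 = -131)
h(108, -29)/Y(33) = (-17 - 209*(-29)*108)/(-131) = (-17 + 654588)*(-1/131) = 654571*(-1/131) = -654571/131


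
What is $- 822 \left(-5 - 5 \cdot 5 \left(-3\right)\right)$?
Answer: $-57540$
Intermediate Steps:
$- 822 \left(-5 - 5 \cdot 5 \left(-3\right)\right) = - 822 \left(-5 - -75\right) = - 822 \left(-5 + 75\right) = \left(-822\right) 70 = -57540$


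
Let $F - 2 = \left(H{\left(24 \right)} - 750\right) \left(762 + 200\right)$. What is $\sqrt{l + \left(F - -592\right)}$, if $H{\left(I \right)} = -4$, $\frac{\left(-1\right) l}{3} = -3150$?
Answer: $2 i \sqrt{178826} \approx 845.76 i$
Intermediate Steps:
$l = 9450$ ($l = \left(-3\right) \left(-3150\right) = 9450$)
$F = -725346$ ($F = 2 + \left(-4 - 750\right) \left(762 + 200\right) = 2 - 725348 = -725346$)
$\sqrt{l + \left(F - -592\right)} = \sqrt{9450 - 724754} = \sqrt{-715304} = 2 i \sqrt{178826}$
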